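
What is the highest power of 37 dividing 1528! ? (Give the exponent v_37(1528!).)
v_37(1528!) = 42

Legendre's formula: v_p(n!) = Σ_{k ≥ 1} ⌊n / p^k⌋. For p = 37, n = 1528, the terms are:
  ⌊1528/37^1⌋ = ⌊1528/37⌋ = 41
  ⌊1528/37^2⌋ = ⌊1528/1369⌋ = 1
(the next term ⌊1528/37^3⌋ = 0, terminating the sum). Summing: v_37(1528!) = 41 + 1 = 42.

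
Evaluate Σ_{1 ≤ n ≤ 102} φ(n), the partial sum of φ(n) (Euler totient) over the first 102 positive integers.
Σ_{n ≤ 102} φ(n) = 3176

Compute φ(n) for each 1 ≤ n ≤ 102: φ(1) = 1, φ(2) = 1, φ(3) = 2, φ(4) = 2, φ(5) = 4, φ(6) = 2, φ(7) = 6, φ(8) = 4, φ(9) = 6, φ(10) = 4, φ(11) = 10, φ(12) = 4, φ(13) = 12, φ(14) = 6, φ(15) = 8, φ(16) = 8, φ(17) = 16, φ(18) = 6, φ(19) = 18, φ(20) = 8, φ(21) = 12, φ(22) = 10, φ(23) = 22, φ(24) = 8, φ(25) = 20, φ(26) = 12, φ(27) = 18, φ(28) = 12, φ(29) = 28, φ(30) = 8, φ(31) = 30, φ(32) = 16, φ(33) = 20, φ(34) = 16, φ(35) = 24, φ(36) = 12, φ(37) = 36, φ(38) = 18, φ(39) = 24, φ(40) = 16, φ(41) = 40, φ(42) = 12, φ(43) = 42, φ(44) = 20, φ(45) = 24, φ(46) = 22, φ(47) = 46, φ(48) = 16, φ(49) = 42, φ(50) = 20, φ(51) = 32, φ(52) = 24, φ(53) = 52, φ(54) = 18, φ(55) = 40, φ(56) = 24, φ(57) = 36, φ(58) = 28, φ(59) = 58, φ(60) = 16, φ(61) = 60, φ(62) = 30, φ(63) = 36, φ(64) = 32, φ(65) = 48, φ(66) = 20, φ(67) = 66, φ(68) = 32, φ(69) = 44, φ(70) = 24, φ(71) = 70, φ(72) = 24, φ(73) = 72, φ(74) = 36, φ(75) = 40, φ(76) = 36, φ(77) = 60, φ(78) = 24, φ(79) = 78, φ(80) = 32, φ(81) = 54, φ(82) = 40, φ(83) = 82, φ(84) = 24, φ(85) = 64, φ(86) = 42, φ(87) = 56, φ(88) = 40, φ(89) = 88, φ(90) = 24, φ(91) = 72, φ(92) = 44, φ(93) = 60, φ(94) = 46, φ(95) = 72, φ(96) = 32, φ(97) = 96, φ(98) = 42, φ(99) = 60, φ(100) = 40, φ(101) = 100, φ(102) = 32. Summing all 102 values: 3176. (Average order: Σ_{n ≤ x} φ(n) ~ (3/π²) x². For x = 102, (3/π²)·102² ≈ 3162.44.)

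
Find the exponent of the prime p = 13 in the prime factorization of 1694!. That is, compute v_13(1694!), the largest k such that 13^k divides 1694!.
v_13(1694!) = 140

Legendre's formula: v_p(n!) = Σ_{k ≥ 1} ⌊n / p^k⌋. For p = 13, n = 1694, the terms are:
  ⌊1694/13^1⌋ = ⌊1694/13⌋ = 130
  ⌊1694/13^2⌋ = ⌊1694/169⌋ = 10
(the next term ⌊1694/13^3⌋ = 0, terminating the sum). Summing: v_13(1694!) = 130 + 10 = 140.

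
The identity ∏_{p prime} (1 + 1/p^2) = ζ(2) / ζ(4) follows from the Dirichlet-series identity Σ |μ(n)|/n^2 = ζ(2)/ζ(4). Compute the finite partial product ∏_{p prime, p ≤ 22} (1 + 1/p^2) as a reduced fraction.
∏ = 6403780000/4257193941

The primes p ≤ 22 are [2, 3, 5, 7, 11, 13, 17, 19]. For each, (1 + 1/p^2) = (p^2 + 1)/p^2. Multiplying these fractions over p ∈ [2, 3, 5, 7, 11, 13, 17, 19] gives 6403780000/4257193941. (In the limit P → ∞ this tends to ζ(2)/ζ(4).)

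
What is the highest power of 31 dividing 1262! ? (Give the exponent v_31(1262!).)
v_31(1262!) = 41

Legendre's formula: v_p(n!) = Σ_{k ≥ 1} ⌊n / p^k⌋. For p = 31, n = 1262, the terms are:
  ⌊1262/31^1⌋ = ⌊1262/31⌋ = 40
  ⌊1262/31^2⌋ = ⌊1262/961⌋ = 1
(the next term ⌊1262/31^3⌋ = 0, terminating the sum). Summing: v_31(1262!) = 40 + 1 = 41.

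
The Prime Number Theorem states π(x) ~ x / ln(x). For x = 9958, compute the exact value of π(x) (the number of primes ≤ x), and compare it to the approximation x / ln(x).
π(9958) = 1227;  x/ln(x) ≈ 1081.67;  relative error ≈ 11.84%.

Directly count primes up to 9958: π(9958) = 1227. The PNT approximation gives 9958/ln(9958) ≈ 9958/9.20613 ≈ 1081.67. Relative error (π(x) − x/ln(x)) / π(x) ≈ 11.84%; the approximation is known to undercount slightly (Li(x) is a better estimate).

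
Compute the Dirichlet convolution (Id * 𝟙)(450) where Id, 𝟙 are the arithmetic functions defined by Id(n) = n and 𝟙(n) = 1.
(Id * 𝟙)(450) = 1209

Divisors of 450: [1, 2, 3, 5, 6, 9, 10, 15, 18, 25, 30, 45, 50, 75, 90, 150, 225, 450]. For each d | 450:
  d = 1: Id(1) · 𝟙(450/1) = 1 · 1 = 1
  d = 2: Id(2) · 𝟙(450/2) = 2 · 1 = 2
  d = 3: Id(3) · 𝟙(450/3) = 3 · 1 = 3
  d = 5: Id(5) · 𝟙(450/5) = 5 · 1 = 5
  d = 6: Id(6) · 𝟙(450/6) = 6 · 1 = 6
  d = 9: Id(9) · 𝟙(450/9) = 9 · 1 = 9
  d = 10: Id(10) · 𝟙(450/10) = 10 · 1 = 10
  d = 15: Id(15) · 𝟙(450/15) = 15 · 1 = 15
  d = 18: Id(18) · 𝟙(450/18) = 18 · 1 = 18
  d = 25: Id(25) · 𝟙(450/25) = 25 · 1 = 25
  d = 30: Id(30) · 𝟙(450/30) = 30 · 1 = 30
  d = 45: Id(45) · 𝟙(450/45) = 45 · 1 = 45
  d = 50: Id(50) · 𝟙(450/50) = 50 · 1 = 50
  d = 75: Id(75) · 𝟙(450/75) = 75 · 1 = 75
  d = 90: Id(90) · 𝟙(450/90) = 90 · 1 = 90
  d = 150: Id(150) · 𝟙(450/150) = 150 · 1 = 150
  d = 225: Id(225) · 𝟙(450/225) = 225 · 1 = 225
  d = 450: Id(450) · 𝟙(450/450) = 450 · 1 = 450
Summing: (Id * 𝟙)(450) = 1 + 2 + 3 + 5 + 6 + 9 + 10 + 15 + 18 + 25 + 30 + 45 + 50 + 75 + 90 + 150 + 225 + 450 = 1209.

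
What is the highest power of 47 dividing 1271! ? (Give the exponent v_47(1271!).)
v_47(1271!) = 27

Legendre's formula: v_p(n!) = Σ_{k ≥ 1} ⌊n / p^k⌋. For p = 47, n = 1271, the terms are:
  ⌊1271/47^1⌋ = ⌊1271/47⌋ = 27
(the next term ⌊1271/47^2⌋ = 0, terminating the sum). Summing: v_47(1271!) = 27 = 27.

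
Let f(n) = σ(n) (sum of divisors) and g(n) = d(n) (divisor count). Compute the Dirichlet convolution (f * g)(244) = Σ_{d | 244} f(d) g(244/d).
(σ * d)(244) = 1024

Divisors of 244: [1, 2, 4, 61, 122, 244]. For each d | 244:
  d = 1: σ(1) · d(244/1) = 1 · 6 = 6
  d = 2: σ(2) · d(244/2) = 3 · 4 = 12
  d = 4: σ(4) · d(244/4) = 7 · 2 = 14
  d = 61: σ(61) · d(244/61) = 62 · 3 = 186
  d = 122: σ(122) · d(244/122) = 186 · 2 = 372
  d = 244: σ(244) · d(244/244) = 434 · 1 = 434
Summing: (σ * d)(244) = 6 + 12 + 14 + 186 + 372 + 434 = 1024.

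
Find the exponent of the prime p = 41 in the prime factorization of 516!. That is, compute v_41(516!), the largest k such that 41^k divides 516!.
v_41(516!) = 12

Legendre's formula: v_p(n!) = Σ_{k ≥ 1} ⌊n / p^k⌋. For p = 41, n = 516, the terms are:
  ⌊516/41^1⌋ = ⌊516/41⌋ = 12
(the next term ⌊516/41^2⌋ = 0, terminating the sum). Summing: v_41(516!) = 12 = 12.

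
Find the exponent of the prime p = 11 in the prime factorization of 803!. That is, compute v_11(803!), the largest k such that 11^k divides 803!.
v_11(803!) = 79

Legendre's formula: v_p(n!) = Σ_{k ≥ 1} ⌊n / p^k⌋. For p = 11, n = 803, the terms are:
  ⌊803/11^1⌋ = ⌊803/11⌋ = 73
  ⌊803/11^2⌋ = ⌊803/121⌋ = 6
(the next term ⌊803/11^3⌋ = 0, terminating the sum). Summing: v_11(803!) = 73 + 6 = 79.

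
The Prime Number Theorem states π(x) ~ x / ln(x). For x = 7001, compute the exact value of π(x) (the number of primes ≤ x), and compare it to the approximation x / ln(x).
π(7001) = 901;  x/ln(x) ≈ 790.73;  relative error ≈ 12.24%.

Directly count primes up to 7001: π(7001) = 901. The PNT approximation gives 7001/ln(7001) ≈ 7001/8.85381 ≈ 790.73. Relative error (π(x) − x/ln(x)) / π(x) ≈ 12.24%; the approximation is known to undercount slightly (Li(x) is a better estimate).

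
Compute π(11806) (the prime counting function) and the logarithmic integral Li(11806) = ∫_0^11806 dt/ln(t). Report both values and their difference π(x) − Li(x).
π(11806) = 1414;  Li(11806) ≈ 1440.43;  π(x) − Li(x) ≈ -26.43.

Direct count of primes ≤ 11806 gives π(11806) = 1414. Numerical evaluation of the logarithmic integral gives Li(11806) ≈ 1440.43. The difference π(x) − Li(x) ≈ -26.43 is typically negative for small/moderate x (Li(x) overestimates), though Littlewood's theorem shows this sign changes infinitely often.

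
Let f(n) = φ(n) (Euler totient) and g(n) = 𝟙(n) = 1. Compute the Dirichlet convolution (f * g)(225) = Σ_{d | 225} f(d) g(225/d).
(φ * 𝟙)(225) = 225

Divisors of 225: [1, 3, 5, 9, 15, 25, 45, 75, 225]. For each d | 225:
  d = 1: φ(1) · 𝟙(225/1) = 1 · 1 = 1
  d = 3: φ(3) · 𝟙(225/3) = 2 · 1 = 2
  d = 5: φ(5) · 𝟙(225/5) = 4 · 1 = 4
  d = 9: φ(9) · 𝟙(225/9) = 6 · 1 = 6
  d = 15: φ(15) · 𝟙(225/15) = 8 · 1 = 8
  d = 25: φ(25) · 𝟙(225/25) = 20 · 1 = 20
  d = 45: φ(45) · 𝟙(225/45) = 24 · 1 = 24
  d = 75: φ(75) · 𝟙(225/75) = 40 · 1 = 40
  d = 225: φ(225) · 𝟙(225/225) = 120 · 1 = 120
Summing: (φ * 𝟙)(225) = 1 + 2 + 4 + 6 + 8 + 20 + 24 + 40 + 120 = 225.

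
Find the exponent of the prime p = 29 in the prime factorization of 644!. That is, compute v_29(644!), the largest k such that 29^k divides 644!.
v_29(644!) = 22

Legendre's formula: v_p(n!) = Σ_{k ≥ 1} ⌊n / p^k⌋. For p = 29, n = 644, the terms are:
  ⌊644/29^1⌋ = ⌊644/29⌋ = 22
(the next term ⌊644/29^2⌋ = 0, terminating the sum). Summing: v_29(644!) = 22 = 22.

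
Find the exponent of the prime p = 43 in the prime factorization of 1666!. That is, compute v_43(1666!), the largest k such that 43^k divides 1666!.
v_43(1666!) = 38

Legendre's formula: v_p(n!) = Σ_{k ≥ 1} ⌊n / p^k⌋. For p = 43, n = 1666, the terms are:
  ⌊1666/43^1⌋ = ⌊1666/43⌋ = 38
(the next term ⌊1666/43^2⌋ = 0, terminating the sum). Summing: v_43(1666!) = 38 = 38.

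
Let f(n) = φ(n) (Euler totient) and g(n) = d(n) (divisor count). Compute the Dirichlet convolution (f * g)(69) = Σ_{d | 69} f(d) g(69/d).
(φ * d)(69) = 96

Divisors of 69: [1, 3, 23, 69]. For each d | 69:
  d = 1: φ(1) · d(69/1) = 1 · 4 = 4
  d = 3: φ(3) · d(69/3) = 2 · 2 = 4
  d = 23: φ(23) · d(69/23) = 22 · 2 = 44
  d = 69: φ(69) · d(69/69) = 44 · 1 = 44
Summing: (φ * d)(69) = 4 + 4 + 44 + 44 = 96.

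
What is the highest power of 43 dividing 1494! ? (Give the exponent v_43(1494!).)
v_43(1494!) = 34

Legendre's formula: v_p(n!) = Σ_{k ≥ 1} ⌊n / p^k⌋. For p = 43, n = 1494, the terms are:
  ⌊1494/43^1⌋ = ⌊1494/43⌋ = 34
(the next term ⌊1494/43^2⌋ = 0, terminating the sum). Summing: v_43(1494!) = 34 = 34.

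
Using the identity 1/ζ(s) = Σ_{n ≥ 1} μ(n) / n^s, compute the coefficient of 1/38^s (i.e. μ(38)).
μ(38) = 1

Factor n = 38 = 2 · 19. μ(n) = 0 if any exponent ≥ 2 (not squarefree); otherwise μ(n) = (−1)^{ω(n)} where ω(n) is the number of distinct prime factors. Applying: μ(38) = 1.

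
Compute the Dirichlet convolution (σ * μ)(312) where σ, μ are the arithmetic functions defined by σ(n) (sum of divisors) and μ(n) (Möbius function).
(σ * μ)(312) = 312

Divisors of 312: [1, 2, 3, 4, 6, 8, 12, 13, 24, 26, 39, 52, 78, 104, 156, 312]. For each d | 312:
  d = 1: σ(1) · μ(312/1) = 1 · 0 = 0
  d = 2: σ(2) · μ(312/2) = 3 · 0 = 0
  d = 3: σ(3) · μ(312/3) = 4 · 0 = 0
  d = 4: σ(4) · μ(312/4) = 7 · -1 = -7
  d = 6: σ(6) · μ(312/6) = 12 · 0 = 0
  d = 8: σ(8) · μ(312/8) = 15 · 1 = 15
  d = 12: σ(12) · μ(312/12) = 28 · 1 = 28
  d = 13: σ(13) · μ(312/13) = 14 · 0 = 0
  d = 24: σ(24) · μ(312/24) = 60 · -1 = -60
  d = 26: σ(26) · μ(312/26) = 42 · 0 = 0
  d = 39: σ(39) · μ(312/39) = 56 · 0 = 0
  d = 52: σ(52) · μ(312/52) = 98 · 1 = 98
  d = 78: σ(78) · μ(312/78) = 168 · 0 = 0
  d = 104: σ(104) · μ(312/104) = 210 · -1 = -210
  d = 156: σ(156) · μ(312/156) = 392 · -1 = -392
  d = 312: σ(312) · μ(312/312) = 840 · 1 = 840
Summing: (σ * μ)(312) = 0 + 0 + 0 + -7 + 0 + 15 + 28 + 0 + -60 + 0 + 0 + 98 + 0 + -210 + -392 + 840 = 312.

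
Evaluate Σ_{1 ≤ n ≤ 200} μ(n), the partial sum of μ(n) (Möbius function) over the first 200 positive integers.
Σ_{n ≤ 200} μ(n) = -8

Compute μ(n) for each 1 ≤ n ≤ 200: μ(1) = 1, μ(2) = -1, μ(3) = -1, μ(4) = 0, μ(5) = -1, μ(6) = 1, μ(7) = -1, μ(8) = 0, μ(9) = 0, μ(10) = 1, μ(11) = -1, μ(12) = 0, μ(13) = -1, μ(14) = 1, μ(15) = 1, μ(16) = 0, μ(17) = -1, μ(18) = 0, μ(19) = -1, μ(20) = 0, μ(21) = 1, μ(22) = 1, μ(23) = -1, μ(24) = 0, μ(25) = 0, μ(26) = 1, μ(27) = 0, μ(28) = 0, μ(29) = -1, μ(30) = -1, μ(31) = -1, μ(32) = 0, μ(33) = 1, μ(34) = 1, μ(35) = 1, μ(36) = 0, μ(37) = -1, μ(38) = 1, μ(39) = 1, μ(40) = 0, μ(41) = -1, μ(42) = -1, μ(43) = -1, μ(44) = 0, μ(45) = 0, μ(46) = 1, μ(47) = -1, μ(48) = 0, μ(49) = 0, μ(50) = 0, μ(51) = 1, μ(52) = 0, μ(53) = -1, μ(54) = 0, μ(55) = 1, μ(56) = 0, μ(57) = 1, μ(58) = 1, μ(59) = -1, μ(60) = 0, μ(61) = -1, μ(62) = 1, μ(63) = 0, μ(64) = 0, μ(65) = 1, μ(66) = -1, μ(67) = -1, μ(68) = 0, μ(69) = 1, μ(70) = -1, μ(71) = -1, μ(72) = 0, μ(73) = -1, μ(74) = 1, μ(75) = 0, μ(76) = 0, μ(77) = 1, μ(78) = -1, μ(79) = -1, μ(80) = 0, μ(81) = 0, μ(82) = 1, μ(83) = -1, μ(84) = 0, μ(85) = 1, μ(86) = 1, μ(87) = 1, μ(88) = 0, μ(89) = -1, μ(90) = 0, μ(91) = 1, μ(92) = 0, μ(93) = 1, μ(94) = 1, μ(95) = 1, μ(96) = 0, μ(97) = -1, μ(98) = 0, μ(99) = 0, μ(100) = 0, μ(101) = -1, μ(102) = -1, μ(103) = -1, μ(104) = 0, μ(105) = -1, μ(106) = 1, μ(107) = -1, μ(108) = 0, μ(109) = -1, μ(110) = -1, μ(111) = 1, μ(112) = 0, μ(113) = -1, μ(114) = -1, μ(115) = 1, μ(116) = 0, μ(117) = 0, μ(118) = 1, μ(119) = 1, μ(120) = 0, μ(121) = 0, μ(122) = 1, μ(123) = 1, μ(124) = 0, μ(125) = 0, μ(126) = 0, μ(127) = -1, μ(128) = 0, μ(129) = 1, μ(130) = -1, μ(131) = -1, μ(132) = 0, μ(133) = 1, μ(134) = 1, μ(135) = 0, μ(136) = 0, μ(137) = -1, μ(138) = -1, μ(139) = -1, μ(140) = 0, μ(141) = 1, μ(142) = 1, μ(143) = 1, μ(144) = 0, μ(145) = 1, μ(146) = 1, μ(147) = 0, μ(148) = 0, μ(149) = -1, μ(150) = 0, μ(151) = -1, μ(152) = 0, μ(153) = 0, μ(154) = -1, μ(155) = 1, μ(156) = 0, μ(157) = -1, μ(158) = 1, μ(159) = 1, μ(160) = 0, μ(161) = 1, μ(162) = 0, μ(163) = -1, μ(164) = 0, μ(165) = -1, μ(166) = 1, μ(167) = -1, μ(168) = 0, μ(169) = 0, μ(170) = -1, μ(171) = 0, μ(172) = 0, μ(173) = -1, μ(174) = -1, μ(175) = 0, μ(176) = 0, μ(177) = 1, μ(178) = 1, μ(179) = -1, μ(180) = 0, μ(181) = -1, μ(182) = -1, μ(183) = 1, μ(184) = 0, μ(185) = 1, μ(186) = -1, μ(187) = 1, μ(188) = 0, μ(189) = 0, μ(190) = -1, μ(191) = -1, μ(192) = 0, μ(193) = -1, μ(194) = 1, μ(195) = -1, μ(196) = 0, μ(197) = -1, μ(198) = 0, μ(199) = -1, μ(200) = 0. Summing all 200 values: -8. (Mertens function M(x) = Σ_{n ≤ x} μ(n); on average M(x) should be small (PNT ⟺ M(x) = o(x)).)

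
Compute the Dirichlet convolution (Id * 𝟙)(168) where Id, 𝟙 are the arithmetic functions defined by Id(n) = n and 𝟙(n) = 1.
(Id * 𝟙)(168) = 480

Divisors of 168: [1, 2, 3, 4, 6, 7, 8, 12, 14, 21, 24, 28, 42, 56, 84, 168]. For each d | 168:
  d = 1: Id(1) · 𝟙(168/1) = 1 · 1 = 1
  d = 2: Id(2) · 𝟙(168/2) = 2 · 1 = 2
  d = 3: Id(3) · 𝟙(168/3) = 3 · 1 = 3
  d = 4: Id(4) · 𝟙(168/4) = 4 · 1 = 4
  d = 6: Id(6) · 𝟙(168/6) = 6 · 1 = 6
  d = 7: Id(7) · 𝟙(168/7) = 7 · 1 = 7
  d = 8: Id(8) · 𝟙(168/8) = 8 · 1 = 8
  d = 12: Id(12) · 𝟙(168/12) = 12 · 1 = 12
  d = 14: Id(14) · 𝟙(168/14) = 14 · 1 = 14
  d = 21: Id(21) · 𝟙(168/21) = 21 · 1 = 21
  d = 24: Id(24) · 𝟙(168/24) = 24 · 1 = 24
  d = 28: Id(28) · 𝟙(168/28) = 28 · 1 = 28
  d = 42: Id(42) · 𝟙(168/42) = 42 · 1 = 42
  d = 56: Id(56) · 𝟙(168/56) = 56 · 1 = 56
  d = 84: Id(84) · 𝟙(168/84) = 84 · 1 = 84
  d = 168: Id(168) · 𝟙(168/168) = 168 · 1 = 168
Summing: (Id * 𝟙)(168) = 1 + 2 + 3 + 4 + 6 + 7 + 8 + 12 + 14 + 21 + 24 + 28 + 42 + 56 + 84 + 168 = 480.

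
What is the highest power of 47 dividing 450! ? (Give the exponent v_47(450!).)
v_47(450!) = 9

Legendre's formula: v_p(n!) = Σ_{k ≥ 1} ⌊n / p^k⌋. For p = 47, n = 450, the terms are:
  ⌊450/47^1⌋ = ⌊450/47⌋ = 9
(the next term ⌊450/47^2⌋ = 0, terminating the sum). Summing: v_47(450!) = 9 = 9.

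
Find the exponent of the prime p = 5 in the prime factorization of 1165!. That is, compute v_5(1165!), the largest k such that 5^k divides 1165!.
v_5(1165!) = 289

Legendre's formula: v_p(n!) = Σ_{k ≥ 1} ⌊n / p^k⌋. For p = 5, n = 1165, the terms are:
  ⌊1165/5^1⌋ = ⌊1165/5⌋ = 233
  ⌊1165/5^2⌋ = ⌊1165/25⌋ = 46
  ⌊1165/5^3⌋ = ⌊1165/125⌋ = 9
  ⌊1165/5^4⌋ = ⌊1165/625⌋ = 1
(the next term ⌊1165/5^5⌋ = 0, terminating the sum). Summing: v_5(1165!) = 233 + 46 + 9 + 1 = 289.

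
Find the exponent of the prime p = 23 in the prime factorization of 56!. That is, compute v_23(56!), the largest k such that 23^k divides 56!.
v_23(56!) = 2

Legendre's formula: v_p(n!) = Σ_{k ≥ 1} ⌊n / p^k⌋. For p = 23, n = 56, the terms are:
  ⌊56/23^1⌋ = ⌊56/23⌋ = 2
(the next term ⌊56/23^2⌋ = 0, terminating the sum). Summing: v_23(56!) = 2 = 2.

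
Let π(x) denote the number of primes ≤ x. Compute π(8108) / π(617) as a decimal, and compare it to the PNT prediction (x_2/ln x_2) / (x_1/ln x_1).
π(8108)/π(617) = 1019/113 ≈ 9.0177;  PNT prediction ≈ 9.3804.

π(617) = 113 and π(8108) = 1019, so π(8108)/π(617) ≈ 9.0177. The PNT-predicted ratio is (8108/ln(8108)) / (617/ln(617)) ≈ 9.3804. The two agree to within a few percent, as expected.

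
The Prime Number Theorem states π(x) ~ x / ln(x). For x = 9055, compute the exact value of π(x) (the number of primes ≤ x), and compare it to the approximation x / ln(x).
π(9055) = 1125;  x/ln(x) ≈ 993.85;  relative error ≈ 11.66%.

Directly count primes up to 9055: π(9055) = 1125. The PNT approximation gives 9055/ln(9055) ≈ 9055/9.11107 ≈ 993.85. Relative error (π(x) − x/ln(x)) / π(x) ≈ 11.66%; the approximation is known to undercount slightly (Li(x) is a better estimate).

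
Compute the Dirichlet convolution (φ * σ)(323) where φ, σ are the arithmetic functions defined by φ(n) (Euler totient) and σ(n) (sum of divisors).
(φ * σ)(323) = 1292

Divisors of 323: [1, 17, 19, 323]. For each d | 323:
  d = 1: φ(1) · σ(323/1) = 1 · 360 = 360
  d = 17: φ(17) · σ(323/17) = 16 · 20 = 320
  d = 19: φ(19) · σ(323/19) = 18 · 18 = 324
  d = 323: φ(323) · σ(323/323) = 288 · 1 = 288
Summing: (φ * σ)(323) = 360 + 320 + 324 + 288 = 1292.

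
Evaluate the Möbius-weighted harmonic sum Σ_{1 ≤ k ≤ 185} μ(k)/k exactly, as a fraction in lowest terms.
Σ μ(k)/k = -4481120979852480116694118773007716790549280440823659912246175579060127/899557715467591630453369012945614634379252921727391775909918599930435715

Values of μ(k) for 1 ≤ k ≤ 185: μ(1) = 1, μ(2) = -1, μ(3) = -1, μ(5) = -1, μ(6) = 1, μ(7) = -1, μ(10) = 1, μ(11) = -1, μ(13) = -1, μ(14) = 1, μ(15) = 1, μ(17) = -1, μ(19) = -1, μ(21) = 1, μ(22) = 1, μ(23) = -1, μ(26) = 1, μ(29) = -1, μ(30) = -1, μ(31) = -1, μ(33) = 1, μ(34) = 1, μ(35) = 1, μ(37) = -1, μ(38) = 1, μ(39) = 1, μ(41) = -1, μ(42) = -1, μ(43) = -1, μ(46) = 1, μ(47) = -1, μ(51) = 1, μ(53) = -1, μ(55) = 1, μ(57) = 1, μ(58) = 1, μ(59) = -1, μ(61) = -1, μ(62) = 1, μ(65) = 1, μ(66) = -1, μ(67) = -1, μ(69) = 1, μ(70) = -1, μ(71) = -1, μ(73) = -1, μ(74) = 1, μ(77) = 1, μ(78) = -1, μ(79) = -1, μ(82) = 1, μ(83) = -1, μ(85) = 1, μ(86) = 1, μ(87) = 1, μ(89) = -1, μ(91) = 1, μ(93) = 1, μ(94) = 1, μ(95) = 1, μ(97) = -1, μ(101) = -1, μ(102) = -1, μ(103) = -1, μ(105) = -1, μ(106) = 1, μ(107) = -1, μ(109) = -1, μ(110) = -1, μ(111) = 1, μ(113) = -1, μ(114) = -1, μ(115) = 1, μ(118) = 1, μ(119) = 1, μ(122) = 1, μ(123) = 1, μ(127) = -1, μ(129) = 1, μ(130) = -1, μ(131) = -1, μ(133) = 1, μ(134) = 1, μ(137) = -1, μ(138) = -1, μ(139) = -1, μ(141) = 1, μ(142) = 1, μ(143) = 1, μ(145) = 1, μ(146) = 1, μ(149) = -1, μ(151) = -1, μ(154) = -1, μ(155) = 1, μ(157) = -1, μ(158) = 1, μ(159) = 1, μ(161) = 1, μ(163) = -1, μ(165) = -1, μ(166) = 1, μ(167) = -1, μ(170) = -1, μ(173) = -1, μ(174) = -1, μ(177) = 1, μ(178) = 1, μ(179) = -1, μ(181) = -1, μ(182) = -1, μ(183) = 1, μ(185) = 1, with μ = 0 on non-squarefree integers. Summing μ(k)/k for k where μ(k) ≠ 0 gives -4481120979852480116694118773007716790549280440823659912246175579060127/899557715467591630453369012945614634379252921727391775909918599930435715 ≈ -0.0050. (PNT ⟺ this sum → 0 as n → ∞.)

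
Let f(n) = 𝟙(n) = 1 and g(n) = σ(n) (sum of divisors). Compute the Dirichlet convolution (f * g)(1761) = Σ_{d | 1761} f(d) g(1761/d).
(𝟙 * σ)(1761) = 2945

Divisors of 1761: [1, 3, 587, 1761]. For each d | 1761:
  d = 1: 𝟙(1) · σ(1761/1) = 1 · 2352 = 2352
  d = 3: 𝟙(3) · σ(1761/3) = 1 · 588 = 588
  d = 587: 𝟙(587) · σ(1761/587) = 1 · 4 = 4
  d = 1761: 𝟙(1761) · σ(1761/1761) = 1 · 1 = 1
Summing: (𝟙 * σ)(1761) = 2352 + 588 + 4 + 1 = 2945.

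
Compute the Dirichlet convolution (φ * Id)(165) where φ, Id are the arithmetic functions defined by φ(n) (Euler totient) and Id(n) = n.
(φ * Id)(165) = 945

Divisors of 165: [1, 3, 5, 11, 15, 33, 55, 165]. For each d | 165:
  d = 1: φ(1) · Id(165/1) = 1 · 165 = 165
  d = 3: φ(3) · Id(165/3) = 2 · 55 = 110
  d = 5: φ(5) · Id(165/5) = 4 · 33 = 132
  d = 11: φ(11) · Id(165/11) = 10 · 15 = 150
  d = 15: φ(15) · Id(165/15) = 8 · 11 = 88
  d = 33: φ(33) · Id(165/33) = 20 · 5 = 100
  d = 55: φ(55) · Id(165/55) = 40 · 3 = 120
  d = 165: φ(165) · Id(165/165) = 80 · 1 = 80
Summing: (φ * Id)(165) = 165 + 110 + 132 + 150 + 88 + 100 + 120 + 80 = 945.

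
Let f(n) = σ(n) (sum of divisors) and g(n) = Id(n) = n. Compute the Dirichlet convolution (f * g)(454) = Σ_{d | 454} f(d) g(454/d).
(σ * Id)(454) = 2275

Divisors of 454: [1, 2, 227, 454]. For each d | 454:
  d = 1: σ(1) · Id(454/1) = 1 · 454 = 454
  d = 2: σ(2) · Id(454/2) = 3 · 227 = 681
  d = 227: σ(227) · Id(454/227) = 228 · 2 = 456
  d = 454: σ(454) · Id(454/454) = 684 · 1 = 684
Summing: (σ * Id)(454) = 454 + 681 + 456 + 684 = 2275.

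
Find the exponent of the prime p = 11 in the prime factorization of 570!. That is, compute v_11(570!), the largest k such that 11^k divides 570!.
v_11(570!) = 55

Legendre's formula: v_p(n!) = Σ_{k ≥ 1} ⌊n / p^k⌋. For p = 11, n = 570, the terms are:
  ⌊570/11^1⌋ = ⌊570/11⌋ = 51
  ⌊570/11^2⌋ = ⌊570/121⌋ = 4
(the next term ⌊570/11^3⌋ = 0, terminating the sum). Summing: v_11(570!) = 51 + 4 = 55.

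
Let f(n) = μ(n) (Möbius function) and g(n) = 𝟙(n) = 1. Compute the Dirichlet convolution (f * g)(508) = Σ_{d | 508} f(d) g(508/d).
(μ * 𝟙)(508) = 0

Divisors of 508: [1, 2, 4, 127, 254, 508]. For each d | 508:
  d = 1: μ(1) · 𝟙(508/1) = 1 · 1 = 1
  d = 2: μ(2) · 𝟙(508/2) = -1 · 1 = -1
  d = 4: μ(4) · 𝟙(508/4) = 0 · 1 = 0
  d = 127: μ(127) · 𝟙(508/127) = -1 · 1 = -1
  d = 254: μ(254) · 𝟙(508/254) = 1 · 1 = 1
  d = 508: μ(508) · 𝟙(508/508) = 0 · 1 = 0
Summing: (μ * 𝟙)(508) = 1 + -1 + 0 + -1 + 1 + 0 = 0.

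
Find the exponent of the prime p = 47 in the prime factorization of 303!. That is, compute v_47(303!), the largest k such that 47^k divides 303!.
v_47(303!) = 6

Legendre's formula: v_p(n!) = Σ_{k ≥ 1} ⌊n / p^k⌋. For p = 47, n = 303, the terms are:
  ⌊303/47^1⌋ = ⌊303/47⌋ = 6
(the next term ⌊303/47^2⌋ = 0, terminating the sum). Summing: v_47(303!) = 6 = 6.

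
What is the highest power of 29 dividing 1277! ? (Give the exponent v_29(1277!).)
v_29(1277!) = 45

Legendre's formula: v_p(n!) = Σ_{k ≥ 1} ⌊n / p^k⌋. For p = 29, n = 1277, the terms are:
  ⌊1277/29^1⌋ = ⌊1277/29⌋ = 44
  ⌊1277/29^2⌋ = ⌊1277/841⌋ = 1
(the next term ⌊1277/29^3⌋ = 0, terminating the sum). Summing: v_29(1277!) = 44 + 1 = 45.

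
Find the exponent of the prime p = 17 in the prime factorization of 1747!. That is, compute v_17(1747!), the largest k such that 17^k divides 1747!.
v_17(1747!) = 108

Legendre's formula: v_p(n!) = Σ_{k ≥ 1} ⌊n / p^k⌋. For p = 17, n = 1747, the terms are:
  ⌊1747/17^1⌋ = ⌊1747/17⌋ = 102
  ⌊1747/17^2⌋ = ⌊1747/289⌋ = 6
(the next term ⌊1747/17^3⌋ = 0, terminating the sum). Summing: v_17(1747!) = 102 + 6 = 108.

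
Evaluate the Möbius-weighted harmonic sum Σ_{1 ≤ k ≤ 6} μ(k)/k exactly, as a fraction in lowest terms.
Σ μ(k)/k = 2/15

Values of μ(k) for 1 ≤ k ≤ 6: μ(1) = 1, μ(2) = -1, μ(3) = -1, μ(5) = -1, μ(6) = 1, with μ = 0 on non-squarefree integers. Summing μ(k)/k for k where μ(k) ≠ 0 gives 2/15 ≈ 0.1333. (PNT ⟺ this sum → 0 as n → ∞.)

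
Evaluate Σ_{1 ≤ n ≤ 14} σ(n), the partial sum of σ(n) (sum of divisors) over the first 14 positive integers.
Σ_{n ≤ 14} σ(n) = 165

Compute σ(n) for each 1 ≤ n ≤ 14: σ(1) = 1, σ(2) = 3, σ(3) = 4, σ(4) = 7, σ(5) = 6, σ(6) = 12, σ(7) = 8, σ(8) = 15, σ(9) = 13, σ(10) = 18, σ(11) = 12, σ(12) = 28, σ(13) = 14, σ(14) = 24. Summing all 14 values: 165. (Average order: Σ_{n ≤ x} σ(n) ~ (π²/12) x². For x = 14, (π²/12)·14² ≈ 161.20.)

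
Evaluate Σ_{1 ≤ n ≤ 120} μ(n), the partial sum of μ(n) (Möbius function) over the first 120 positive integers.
Σ_{n ≤ 120} μ(n) = -3

Compute μ(n) for each 1 ≤ n ≤ 120: μ(1) = 1, μ(2) = -1, μ(3) = -1, μ(4) = 0, μ(5) = -1, μ(6) = 1, μ(7) = -1, μ(8) = 0, μ(9) = 0, μ(10) = 1, μ(11) = -1, μ(12) = 0, μ(13) = -1, μ(14) = 1, μ(15) = 1, μ(16) = 0, μ(17) = -1, μ(18) = 0, μ(19) = -1, μ(20) = 0, μ(21) = 1, μ(22) = 1, μ(23) = -1, μ(24) = 0, μ(25) = 0, μ(26) = 1, μ(27) = 0, μ(28) = 0, μ(29) = -1, μ(30) = -1, μ(31) = -1, μ(32) = 0, μ(33) = 1, μ(34) = 1, μ(35) = 1, μ(36) = 0, μ(37) = -1, μ(38) = 1, μ(39) = 1, μ(40) = 0, μ(41) = -1, μ(42) = -1, μ(43) = -1, μ(44) = 0, μ(45) = 0, μ(46) = 1, μ(47) = -1, μ(48) = 0, μ(49) = 0, μ(50) = 0, μ(51) = 1, μ(52) = 0, μ(53) = -1, μ(54) = 0, μ(55) = 1, μ(56) = 0, μ(57) = 1, μ(58) = 1, μ(59) = -1, μ(60) = 0, μ(61) = -1, μ(62) = 1, μ(63) = 0, μ(64) = 0, μ(65) = 1, μ(66) = -1, μ(67) = -1, μ(68) = 0, μ(69) = 1, μ(70) = -1, μ(71) = -1, μ(72) = 0, μ(73) = -1, μ(74) = 1, μ(75) = 0, μ(76) = 0, μ(77) = 1, μ(78) = -1, μ(79) = -1, μ(80) = 0, μ(81) = 0, μ(82) = 1, μ(83) = -1, μ(84) = 0, μ(85) = 1, μ(86) = 1, μ(87) = 1, μ(88) = 0, μ(89) = -1, μ(90) = 0, μ(91) = 1, μ(92) = 0, μ(93) = 1, μ(94) = 1, μ(95) = 1, μ(96) = 0, μ(97) = -1, μ(98) = 0, μ(99) = 0, μ(100) = 0, μ(101) = -1, μ(102) = -1, μ(103) = -1, μ(104) = 0, μ(105) = -1, μ(106) = 1, μ(107) = -1, μ(108) = 0, μ(109) = -1, μ(110) = -1, μ(111) = 1, μ(112) = 0, μ(113) = -1, μ(114) = -1, μ(115) = 1, μ(116) = 0, μ(117) = 0, μ(118) = 1, μ(119) = 1, μ(120) = 0. Summing all 120 values: -3. (Mertens function M(x) = Σ_{n ≤ x} μ(n); on average M(x) should be small (PNT ⟺ M(x) = o(x)).)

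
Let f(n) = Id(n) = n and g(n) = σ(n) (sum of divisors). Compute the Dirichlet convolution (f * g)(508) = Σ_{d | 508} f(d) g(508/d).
(Id * σ)(508) = 4335

Divisors of 508: [1, 2, 4, 127, 254, 508]. For each d | 508:
  d = 1: Id(1) · σ(508/1) = 1 · 896 = 896
  d = 2: Id(2) · σ(508/2) = 2 · 384 = 768
  d = 4: Id(4) · σ(508/4) = 4 · 128 = 512
  d = 127: Id(127) · σ(508/127) = 127 · 7 = 889
  d = 254: Id(254) · σ(508/254) = 254 · 3 = 762
  d = 508: Id(508) · σ(508/508) = 508 · 1 = 508
Summing: (Id * σ)(508) = 896 + 768 + 512 + 889 + 762 + 508 = 4335.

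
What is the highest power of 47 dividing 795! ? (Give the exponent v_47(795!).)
v_47(795!) = 16

Legendre's formula: v_p(n!) = Σ_{k ≥ 1} ⌊n / p^k⌋. For p = 47, n = 795, the terms are:
  ⌊795/47^1⌋ = ⌊795/47⌋ = 16
(the next term ⌊795/47^2⌋ = 0, terminating the sum). Summing: v_47(795!) = 16 = 16.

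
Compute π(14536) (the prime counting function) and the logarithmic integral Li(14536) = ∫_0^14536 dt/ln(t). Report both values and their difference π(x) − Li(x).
π(14536) = 1701;  Li(14536) ≈ 1728.29;  π(x) − Li(x) ≈ -27.29.

Direct count of primes ≤ 14536 gives π(14536) = 1701. Numerical evaluation of the logarithmic integral gives Li(14536) ≈ 1728.29. The difference π(x) − Li(x) ≈ -27.29 is typically negative for small/moderate x (Li(x) overestimates), though Littlewood's theorem shows this sign changes infinitely often.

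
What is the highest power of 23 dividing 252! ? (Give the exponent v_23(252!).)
v_23(252!) = 10

Legendre's formula: v_p(n!) = Σ_{k ≥ 1} ⌊n / p^k⌋. For p = 23, n = 252, the terms are:
  ⌊252/23^1⌋ = ⌊252/23⌋ = 10
(the next term ⌊252/23^2⌋ = 0, terminating the sum). Summing: v_23(252!) = 10 = 10.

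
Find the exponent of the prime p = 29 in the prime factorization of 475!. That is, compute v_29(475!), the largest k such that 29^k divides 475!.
v_29(475!) = 16

Legendre's formula: v_p(n!) = Σ_{k ≥ 1} ⌊n / p^k⌋. For p = 29, n = 475, the terms are:
  ⌊475/29^1⌋ = ⌊475/29⌋ = 16
(the next term ⌊475/29^2⌋ = 0, terminating the sum). Summing: v_29(475!) = 16 = 16.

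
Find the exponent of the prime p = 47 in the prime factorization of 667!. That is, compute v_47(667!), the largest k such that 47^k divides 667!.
v_47(667!) = 14

Legendre's formula: v_p(n!) = Σ_{k ≥ 1} ⌊n / p^k⌋. For p = 47, n = 667, the terms are:
  ⌊667/47^1⌋ = ⌊667/47⌋ = 14
(the next term ⌊667/47^2⌋ = 0, terminating the sum). Summing: v_47(667!) = 14 = 14.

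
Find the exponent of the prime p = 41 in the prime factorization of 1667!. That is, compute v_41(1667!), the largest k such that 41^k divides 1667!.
v_41(1667!) = 40

Legendre's formula: v_p(n!) = Σ_{k ≥ 1} ⌊n / p^k⌋. For p = 41, n = 1667, the terms are:
  ⌊1667/41^1⌋ = ⌊1667/41⌋ = 40
(the next term ⌊1667/41^2⌋ = 0, terminating the sum). Summing: v_41(1667!) = 40 = 40.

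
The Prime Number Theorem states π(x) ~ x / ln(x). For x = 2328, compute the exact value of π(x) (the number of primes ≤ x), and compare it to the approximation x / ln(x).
π(2328) = 344;  x/ln(x) ≈ 300.28;  relative error ≈ 12.71%.

Directly count primes up to 2328: π(2328) = 344. The PNT approximation gives 2328/ln(2328) ≈ 2328/7.75276 ≈ 300.28. Relative error (π(x) − x/ln(x)) / π(x) ≈ 12.71%; the approximation is known to undercount slightly (Li(x) is a better estimate).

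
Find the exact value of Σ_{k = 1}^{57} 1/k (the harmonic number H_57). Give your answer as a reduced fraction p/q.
H_57 = 253437484000080020709989/54749786241679275146400

Direct summation: H_57 = 1 + 1/2 + ... + 1/57. The least common denominator is lcm(1, ..., 57) = 164249358725037825439200; over this denominator the numerator is 164249358725037825439200 + 82124679362518912719600 + 54749786241679275146400 + 41062339681259456359800 + 32849871745007565087840 + 27374893120839637573200 + 23464194103576832205600 + 20531169840629728179900 + 18249928747226425048800 + 16424935872503782543920 + 14931759884094347767200 + 13687446560419818786600 + 12634566055772140418400 + 11732097051788416102800 + 10949957248335855029280 + 10265584920314864089950 + 9661726983825754437600 + 9124964373613212524400 + 8644703090791464496800 + 8212467936251891271960 + 7821398034525610735200 + 7465879942047173883600 + 7141276466305992410400 + 6843723280209909393300 + 6569974349001513017568 + 6317283027886070209200 + 6083309582408808349600 + 5866048525894208051400 + 5663770990518545704800 + 5474978624167927514640 + 5298366410485091143200 + 5132792460157432044975 + 4977253294698115922400 + 4830863491912877218800 + 4692838820715366441120 + 4562482186806606262200 + 4439171857433454741600 + 4322351545395732248400 + 4211522018590713472800 + 4106233968125945635980 + 4006081920122873791200 + 3910699017262805367600 + 3819752528489251754400 + 3732939971023586941800 + 3649985749445285009760 + 3570638233152996205200 + 3494667206915698413600 + 3421861640104954696650 + 3352027729082404600800 + 3284987174500756508784 + 3220575661275251479200 + 3158641513943035104600 + 3099044504245996706400 + 3041654791204404174800 + 2986351976818869553440 + 2933024262947104025700 + 2881567696930488165600 = 760312452000240062129967, so H_57 = 760312452000240062129967/164249358725037825439200; reducing by gcd(760312452000240062129967, 164249358725037825439200) = 3 gives 253437484000080020709989/54749786241679275146400 ≈ 4.62901. (The PNT-adjacent estimate ln(57) + γ ≈ 4.62027 matches within O(1/n).)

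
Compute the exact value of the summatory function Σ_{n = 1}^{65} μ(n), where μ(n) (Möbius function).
Σ_{n ≤ 65} μ(n) = 0

Compute μ(n) for each 1 ≤ n ≤ 65: μ(1) = 1, μ(2) = -1, μ(3) = -1, μ(4) = 0, μ(5) = -1, μ(6) = 1, μ(7) = -1, μ(8) = 0, μ(9) = 0, μ(10) = 1, μ(11) = -1, μ(12) = 0, μ(13) = -1, μ(14) = 1, μ(15) = 1, μ(16) = 0, μ(17) = -1, μ(18) = 0, μ(19) = -1, μ(20) = 0, μ(21) = 1, μ(22) = 1, μ(23) = -1, μ(24) = 0, μ(25) = 0, μ(26) = 1, μ(27) = 0, μ(28) = 0, μ(29) = -1, μ(30) = -1, μ(31) = -1, μ(32) = 0, μ(33) = 1, μ(34) = 1, μ(35) = 1, μ(36) = 0, μ(37) = -1, μ(38) = 1, μ(39) = 1, μ(40) = 0, μ(41) = -1, μ(42) = -1, μ(43) = -1, μ(44) = 0, μ(45) = 0, μ(46) = 1, μ(47) = -1, μ(48) = 0, μ(49) = 0, μ(50) = 0, μ(51) = 1, μ(52) = 0, μ(53) = -1, μ(54) = 0, μ(55) = 1, μ(56) = 0, μ(57) = 1, μ(58) = 1, μ(59) = -1, μ(60) = 0, μ(61) = -1, μ(62) = 1, μ(63) = 0, μ(64) = 0, μ(65) = 1. Summing all 65 values: 0. (Mertens function M(x) = Σ_{n ≤ x} μ(n); on average M(x) should be small (PNT ⟺ M(x) = o(x)).)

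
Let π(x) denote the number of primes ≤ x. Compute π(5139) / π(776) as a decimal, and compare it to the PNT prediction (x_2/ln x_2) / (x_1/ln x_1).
π(5139)/π(776) = 685/137 ≈ 5.0000;  PNT prediction ≈ 5.1572.

π(776) = 137 and π(5139) = 685, so π(5139)/π(776) ≈ 5.0000. The PNT-predicted ratio is (5139/ln(5139)) / (776/ln(776)) ≈ 5.1572. The two agree to within a few percent, as expected.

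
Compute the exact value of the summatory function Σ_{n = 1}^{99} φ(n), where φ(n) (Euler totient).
Σ_{n ≤ 99} φ(n) = 3004

Compute φ(n) for each 1 ≤ n ≤ 99: φ(1) = 1, φ(2) = 1, φ(3) = 2, φ(4) = 2, φ(5) = 4, φ(6) = 2, φ(7) = 6, φ(8) = 4, φ(9) = 6, φ(10) = 4, φ(11) = 10, φ(12) = 4, φ(13) = 12, φ(14) = 6, φ(15) = 8, φ(16) = 8, φ(17) = 16, φ(18) = 6, φ(19) = 18, φ(20) = 8, φ(21) = 12, φ(22) = 10, φ(23) = 22, φ(24) = 8, φ(25) = 20, φ(26) = 12, φ(27) = 18, φ(28) = 12, φ(29) = 28, φ(30) = 8, φ(31) = 30, φ(32) = 16, φ(33) = 20, φ(34) = 16, φ(35) = 24, φ(36) = 12, φ(37) = 36, φ(38) = 18, φ(39) = 24, φ(40) = 16, φ(41) = 40, φ(42) = 12, φ(43) = 42, φ(44) = 20, φ(45) = 24, φ(46) = 22, φ(47) = 46, φ(48) = 16, φ(49) = 42, φ(50) = 20, φ(51) = 32, φ(52) = 24, φ(53) = 52, φ(54) = 18, φ(55) = 40, φ(56) = 24, φ(57) = 36, φ(58) = 28, φ(59) = 58, φ(60) = 16, φ(61) = 60, φ(62) = 30, φ(63) = 36, φ(64) = 32, φ(65) = 48, φ(66) = 20, φ(67) = 66, φ(68) = 32, φ(69) = 44, φ(70) = 24, φ(71) = 70, φ(72) = 24, φ(73) = 72, φ(74) = 36, φ(75) = 40, φ(76) = 36, φ(77) = 60, φ(78) = 24, φ(79) = 78, φ(80) = 32, φ(81) = 54, φ(82) = 40, φ(83) = 82, φ(84) = 24, φ(85) = 64, φ(86) = 42, φ(87) = 56, φ(88) = 40, φ(89) = 88, φ(90) = 24, φ(91) = 72, φ(92) = 44, φ(93) = 60, φ(94) = 46, φ(95) = 72, φ(96) = 32, φ(97) = 96, φ(98) = 42, φ(99) = 60. Summing all 99 values: 3004. (Average order: Σ_{n ≤ x} φ(n) ~ (3/π²) x². For x = 99, (3/π²)·99² ≈ 2979.15.)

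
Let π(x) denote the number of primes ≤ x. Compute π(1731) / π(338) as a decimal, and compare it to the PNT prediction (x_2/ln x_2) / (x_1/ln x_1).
π(1731)/π(338) = 269/68 ≈ 3.9559;  PNT prediction ≈ 3.9994.

π(338) = 68 and π(1731) = 269, so π(1731)/π(338) ≈ 3.9559. The PNT-predicted ratio is (1731/ln(1731)) / (338/ln(338)) ≈ 3.9994. The two agree to within a few percent, as expected.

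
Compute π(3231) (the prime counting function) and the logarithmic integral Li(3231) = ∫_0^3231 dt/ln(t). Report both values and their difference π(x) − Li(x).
π(3231) = 457;  Li(3231) ≈ 471.48;  π(x) − Li(x) ≈ -14.48.

Direct count of primes ≤ 3231 gives π(3231) = 457. Numerical evaluation of the logarithmic integral gives Li(3231) ≈ 471.48. The difference π(x) − Li(x) ≈ -14.48 is typically negative for small/moderate x (Li(x) overestimates), though Littlewood's theorem shows this sign changes infinitely often.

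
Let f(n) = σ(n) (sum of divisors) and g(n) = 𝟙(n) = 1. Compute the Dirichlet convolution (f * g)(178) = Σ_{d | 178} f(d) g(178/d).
(σ * 𝟙)(178) = 364

Divisors of 178: [1, 2, 89, 178]. For each d | 178:
  d = 1: σ(1) · 𝟙(178/1) = 1 · 1 = 1
  d = 2: σ(2) · 𝟙(178/2) = 3 · 1 = 3
  d = 89: σ(89) · 𝟙(178/89) = 90 · 1 = 90
  d = 178: σ(178) · 𝟙(178/178) = 270 · 1 = 270
Summing: (σ * 𝟙)(178) = 1 + 3 + 90 + 270 = 364.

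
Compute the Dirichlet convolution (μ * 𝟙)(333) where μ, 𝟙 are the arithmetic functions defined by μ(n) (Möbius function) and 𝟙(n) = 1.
(μ * 𝟙)(333) = 0

Divisors of 333: [1, 3, 9, 37, 111, 333]. For each d | 333:
  d = 1: μ(1) · 𝟙(333/1) = 1 · 1 = 1
  d = 3: μ(3) · 𝟙(333/3) = -1 · 1 = -1
  d = 9: μ(9) · 𝟙(333/9) = 0 · 1 = 0
  d = 37: μ(37) · 𝟙(333/37) = -1 · 1 = -1
  d = 111: μ(111) · 𝟙(333/111) = 1 · 1 = 1
  d = 333: μ(333) · 𝟙(333/333) = 0 · 1 = 0
Summing: (μ * 𝟙)(333) = 1 + -1 + 0 + -1 + 1 + 0 = 0.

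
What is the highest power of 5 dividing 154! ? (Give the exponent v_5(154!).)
v_5(154!) = 37

Legendre's formula: v_p(n!) = Σ_{k ≥ 1} ⌊n / p^k⌋. For p = 5, n = 154, the terms are:
  ⌊154/5^1⌋ = ⌊154/5⌋ = 30
  ⌊154/5^2⌋ = ⌊154/25⌋ = 6
  ⌊154/5^3⌋ = ⌊154/125⌋ = 1
(the next term ⌊154/5^4⌋ = 0, terminating the sum). Summing: v_5(154!) = 30 + 6 + 1 = 37.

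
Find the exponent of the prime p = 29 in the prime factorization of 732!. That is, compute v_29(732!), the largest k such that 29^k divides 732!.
v_29(732!) = 25

Legendre's formula: v_p(n!) = Σ_{k ≥ 1} ⌊n / p^k⌋. For p = 29, n = 732, the terms are:
  ⌊732/29^1⌋ = ⌊732/29⌋ = 25
(the next term ⌊732/29^2⌋ = 0, terminating the sum). Summing: v_29(732!) = 25 = 25.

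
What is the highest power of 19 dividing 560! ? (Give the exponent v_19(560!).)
v_19(560!) = 30

Legendre's formula: v_p(n!) = Σ_{k ≥ 1} ⌊n / p^k⌋. For p = 19, n = 560, the terms are:
  ⌊560/19^1⌋ = ⌊560/19⌋ = 29
  ⌊560/19^2⌋ = ⌊560/361⌋ = 1
(the next term ⌊560/19^3⌋ = 0, terminating the sum). Summing: v_19(560!) = 29 + 1 = 30.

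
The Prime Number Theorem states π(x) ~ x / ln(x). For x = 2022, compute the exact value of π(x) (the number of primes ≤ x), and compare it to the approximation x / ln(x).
π(2022) = 306;  x/ln(x) ≈ 265.64;  relative error ≈ 13.19%.

Directly count primes up to 2022: π(2022) = 306. The PNT approximation gives 2022/ln(2022) ≈ 2022/7.61184 ≈ 265.64. Relative error (π(x) − x/ln(x)) / π(x) ≈ 13.19%; the approximation is known to undercount slightly (Li(x) is a better estimate).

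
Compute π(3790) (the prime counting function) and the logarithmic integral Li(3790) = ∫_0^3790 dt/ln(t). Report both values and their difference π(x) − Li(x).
π(3790) = 526;  Li(3790) ≈ 539.96;  π(x) − Li(x) ≈ -13.96.

Direct count of primes ≤ 3790 gives π(3790) = 526. Numerical evaluation of the logarithmic integral gives Li(3790) ≈ 539.96. The difference π(x) − Li(x) ≈ -13.96 is typically negative for small/moderate x (Li(x) overestimates), though Littlewood's theorem shows this sign changes infinitely often.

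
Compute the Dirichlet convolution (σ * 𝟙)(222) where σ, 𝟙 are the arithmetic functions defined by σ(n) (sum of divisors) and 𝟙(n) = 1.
(σ * 𝟙)(222) = 780

Divisors of 222: [1, 2, 3, 6, 37, 74, 111, 222]. For each d | 222:
  d = 1: σ(1) · 𝟙(222/1) = 1 · 1 = 1
  d = 2: σ(2) · 𝟙(222/2) = 3 · 1 = 3
  d = 3: σ(3) · 𝟙(222/3) = 4 · 1 = 4
  d = 6: σ(6) · 𝟙(222/6) = 12 · 1 = 12
  d = 37: σ(37) · 𝟙(222/37) = 38 · 1 = 38
  d = 74: σ(74) · 𝟙(222/74) = 114 · 1 = 114
  d = 111: σ(111) · 𝟙(222/111) = 152 · 1 = 152
  d = 222: σ(222) · 𝟙(222/222) = 456 · 1 = 456
Summing: (σ * 𝟙)(222) = 1 + 3 + 4 + 12 + 38 + 114 + 152 + 456 = 780.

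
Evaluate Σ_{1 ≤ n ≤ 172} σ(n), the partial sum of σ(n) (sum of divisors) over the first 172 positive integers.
Σ_{n ≤ 172} σ(n) = 24430

Compute σ(n) for each 1 ≤ n ≤ 172: σ(1) = 1, σ(2) = 3, σ(3) = 4, σ(4) = 7, σ(5) = 6, σ(6) = 12, σ(7) = 8, σ(8) = 15, σ(9) = 13, σ(10) = 18, σ(11) = 12, σ(12) = 28, σ(13) = 14, σ(14) = 24, σ(15) = 24, σ(16) = 31, σ(17) = 18, σ(18) = 39, σ(19) = 20, σ(20) = 42, σ(21) = 32, σ(22) = 36, σ(23) = 24, σ(24) = 60, σ(25) = 31, σ(26) = 42, σ(27) = 40, σ(28) = 56, σ(29) = 30, σ(30) = 72, σ(31) = 32, σ(32) = 63, σ(33) = 48, σ(34) = 54, σ(35) = 48, σ(36) = 91, σ(37) = 38, σ(38) = 60, σ(39) = 56, σ(40) = 90, σ(41) = 42, σ(42) = 96, σ(43) = 44, σ(44) = 84, σ(45) = 78, σ(46) = 72, σ(47) = 48, σ(48) = 124, σ(49) = 57, σ(50) = 93, σ(51) = 72, σ(52) = 98, σ(53) = 54, σ(54) = 120, σ(55) = 72, σ(56) = 120, σ(57) = 80, σ(58) = 90, σ(59) = 60, σ(60) = 168, σ(61) = 62, σ(62) = 96, σ(63) = 104, σ(64) = 127, σ(65) = 84, σ(66) = 144, σ(67) = 68, σ(68) = 126, σ(69) = 96, σ(70) = 144, σ(71) = 72, σ(72) = 195, σ(73) = 74, σ(74) = 114, σ(75) = 124, σ(76) = 140, σ(77) = 96, σ(78) = 168, σ(79) = 80, σ(80) = 186, σ(81) = 121, σ(82) = 126, σ(83) = 84, σ(84) = 224, σ(85) = 108, σ(86) = 132, σ(87) = 120, σ(88) = 180, σ(89) = 90, σ(90) = 234, σ(91) = 112, σ(92) = 168, σ(93) = 128, σ(94) = 144, σ(95) = 120, σ(96) = 252, σ(97) = 98, σ(98) = 171, σ(99) = 156, σ(100) = 217, σ(101) = 102, σ(102) = 216, σ(103) = 104, σ(104) = 210, σ(105) = 192, σ(106) = 162, σ(107) = 108, σ(108) = 280, σ(109) = 110, σ(110) = 216, σ(111) = 152, σ(112) = 248, σ(113) = 114, σ(114) = 240, σ(115) = 144, σ(116) = 210, σ(117) = 182, σ(118) = 180, σ(119) = 144, σ(120) = 360, σ(121) = 133, σ(122) = 186, σ(123) = 168, σ(124) = 224, σ(125) = 156, σ(126) = 312, σ(127) = 128, σ(128) = 255, σ(129) = 176, σ(130) = 252, σ(131) = 132, σ(132) = 336, σ(133) = 160, σ(134) = 204, σ(135) = 240, σ(136) = 270, σ(137) = 138, σ(138) = 288, σ(139) = 140, σ(140) = 336, σ(141) = 192, σ(142) = 216, σ(143) = 168, σ(144) = 403, σ(145) = 180, σ(146) = 222, σ(147) = 228, σ(148) = 266, σ(149) = 150, σ(150) = 372, σ(151) = 152, σ(152) = 300, σ(153) = 234, σ(154) = 288, σ(155) = 192, σ(156) = 392, σ(157) = 158, σ(158) = 240, σ(159) = 216, σ(160) = 378, σ(161) = 192, σ(162) = 363, σ(163) = 164, σ(164) = 294, σ(165) = 288, σ(166) = 252, σ(167) = 168, σ(168) = 480, σ(169) = 183, σ(170) = 324, σ(171) = 260, σ(172) = 308. Summing all 172 values: 24430. (Average order: Σ_{n ≤ x} σ(n) ~ (π²/12) x². For x = 172, (π²/12)·172² ≈ 24331.86.)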